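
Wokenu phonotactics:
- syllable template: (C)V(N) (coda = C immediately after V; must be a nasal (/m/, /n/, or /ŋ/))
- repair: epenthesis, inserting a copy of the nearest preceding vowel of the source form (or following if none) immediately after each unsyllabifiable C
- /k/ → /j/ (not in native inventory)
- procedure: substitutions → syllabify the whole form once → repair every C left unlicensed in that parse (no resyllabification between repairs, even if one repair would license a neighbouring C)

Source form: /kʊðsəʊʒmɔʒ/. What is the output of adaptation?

jʊðʊsəʊʒʊmɔʒɔ

Substitution: /k/ → /j/, giving /jʊðsəʊʒmɔʒ/.
The consonants /ð/, /ʒ/, /ʒ/ cannot be parsed into a legal (C)V(N) syllable (only a nasal (/m/, /n/, or /ŋ/) is licensed in coda position; onsets are limited to one consonant).
Inserting the epenthetic vowel yields /ð/ → /ðʊ/, /ʒ/ → /ʒʊ/, /ʒ/ → /ʒɔ/.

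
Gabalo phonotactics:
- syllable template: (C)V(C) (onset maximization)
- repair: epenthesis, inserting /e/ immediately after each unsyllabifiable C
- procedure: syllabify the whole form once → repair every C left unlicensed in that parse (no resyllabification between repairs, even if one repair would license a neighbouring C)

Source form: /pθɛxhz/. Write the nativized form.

Syllabifying with onset maximization leaves /p/, /h/, /z/ stranded (at most one coda consonant is licensed; onsets are limited to one consonant).
Epenthesis after each stranded consonant: /p/ → /pe/, /h/ → /he/, /z/ → /ze/.

peθɛxheze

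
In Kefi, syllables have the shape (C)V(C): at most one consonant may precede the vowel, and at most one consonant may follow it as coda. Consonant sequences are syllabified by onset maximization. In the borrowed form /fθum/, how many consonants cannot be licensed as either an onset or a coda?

Syllabifying with onset maximization leaves /f/ stranded (at most one coda consonant is licensed; onsets are limited to one consonant).

1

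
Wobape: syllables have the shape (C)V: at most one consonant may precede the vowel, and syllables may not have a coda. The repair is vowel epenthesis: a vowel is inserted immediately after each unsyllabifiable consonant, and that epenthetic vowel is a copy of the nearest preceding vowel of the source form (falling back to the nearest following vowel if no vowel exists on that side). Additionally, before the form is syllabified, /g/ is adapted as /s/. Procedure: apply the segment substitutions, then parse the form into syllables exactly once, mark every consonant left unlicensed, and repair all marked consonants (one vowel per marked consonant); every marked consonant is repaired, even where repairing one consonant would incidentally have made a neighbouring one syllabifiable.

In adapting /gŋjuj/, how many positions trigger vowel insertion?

3

After substitution the input is /sŋjuj/.
The unsyllabifiable consonants are /s/, /ŋ/, /j/; each receives one epenthetic vowel.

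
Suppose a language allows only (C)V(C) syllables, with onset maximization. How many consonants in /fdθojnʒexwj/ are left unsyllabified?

5

The consonants /f/, /d/, /n/, /w/, /j/ cannot be parsed into a legal (C)V(C) syllable (at most one coda consonant is licensed; onsets are limited to one consonant).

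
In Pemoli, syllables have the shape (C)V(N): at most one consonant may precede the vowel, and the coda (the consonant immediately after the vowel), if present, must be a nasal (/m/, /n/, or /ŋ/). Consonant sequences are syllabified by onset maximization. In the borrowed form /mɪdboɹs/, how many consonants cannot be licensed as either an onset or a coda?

3

The consonants /d/, /ɹ/, /s/ cannot be parsed into a legal (C)V(N) syllable (only a nasal (/m/, /n/, or /ŋ/) is licensed in coda position; onsets are limited to one consonant).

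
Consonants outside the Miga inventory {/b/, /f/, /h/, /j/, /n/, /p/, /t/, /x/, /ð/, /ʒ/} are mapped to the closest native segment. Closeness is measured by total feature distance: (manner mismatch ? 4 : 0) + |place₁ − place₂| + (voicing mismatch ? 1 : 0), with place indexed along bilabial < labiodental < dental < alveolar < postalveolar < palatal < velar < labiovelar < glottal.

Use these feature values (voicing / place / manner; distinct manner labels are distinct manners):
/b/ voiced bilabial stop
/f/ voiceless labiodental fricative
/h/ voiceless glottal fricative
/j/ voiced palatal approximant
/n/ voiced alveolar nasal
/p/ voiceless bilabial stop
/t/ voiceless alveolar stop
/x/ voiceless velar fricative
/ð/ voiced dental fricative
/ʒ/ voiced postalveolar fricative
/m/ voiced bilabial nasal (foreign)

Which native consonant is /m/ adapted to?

/n/ is closest: same manner (nasal), place distance 3 (bilabial→alveolar), same voicing; total 3. Next closest is /b/ at distance 4.

n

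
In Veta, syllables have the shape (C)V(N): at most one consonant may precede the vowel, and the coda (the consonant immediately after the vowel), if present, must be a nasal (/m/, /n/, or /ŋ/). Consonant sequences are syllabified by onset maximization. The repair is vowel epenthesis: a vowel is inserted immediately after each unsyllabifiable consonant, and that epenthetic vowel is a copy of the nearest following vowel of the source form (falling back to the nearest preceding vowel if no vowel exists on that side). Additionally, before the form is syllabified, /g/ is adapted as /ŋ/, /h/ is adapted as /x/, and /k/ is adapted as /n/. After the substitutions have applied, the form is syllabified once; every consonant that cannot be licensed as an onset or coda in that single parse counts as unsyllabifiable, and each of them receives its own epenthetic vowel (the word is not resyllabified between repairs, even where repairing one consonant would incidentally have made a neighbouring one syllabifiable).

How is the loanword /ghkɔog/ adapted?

ŋɔxɔnɔoŋ

Substitution: /g/ → /ŋ/, /h/ → /x/, /k/ → /n/, giving /ŋxnɔoŋ/.
The consonants /ŋ/, /x/ cannot be parsed into a legal (C)V(N) syllable (only a nasal (/m/, /n/, or /ŋ/) is licensed in coda position; onsets are limited to one consonant).
Inserting the epenthetic vowel yields /ŋ/ → /ŋɔ/, /x/ → /xɔ/.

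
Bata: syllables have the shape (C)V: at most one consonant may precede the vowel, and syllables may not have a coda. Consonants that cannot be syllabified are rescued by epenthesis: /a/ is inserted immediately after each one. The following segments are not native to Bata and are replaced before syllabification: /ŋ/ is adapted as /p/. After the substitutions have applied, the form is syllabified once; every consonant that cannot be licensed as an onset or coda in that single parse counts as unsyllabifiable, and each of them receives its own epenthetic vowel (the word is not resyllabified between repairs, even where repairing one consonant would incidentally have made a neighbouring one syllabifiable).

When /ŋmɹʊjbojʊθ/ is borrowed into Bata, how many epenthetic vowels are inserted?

After substitution the input is /pmɹʊjbojʊθ/.
The unsyllabifiable consonants are /p/, /m/, /j/, /θ/; each receives one epenthetic vowel.

4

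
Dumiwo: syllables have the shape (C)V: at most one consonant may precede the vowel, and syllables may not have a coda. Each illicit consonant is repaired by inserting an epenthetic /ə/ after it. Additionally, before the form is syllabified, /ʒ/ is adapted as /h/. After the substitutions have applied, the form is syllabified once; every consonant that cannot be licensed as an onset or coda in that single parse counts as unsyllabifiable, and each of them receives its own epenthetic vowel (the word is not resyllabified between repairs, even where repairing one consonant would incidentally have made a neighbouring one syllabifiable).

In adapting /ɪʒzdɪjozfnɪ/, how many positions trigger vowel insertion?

4

After substitution the input is /ɪhzdɪjozfnɪ/.
The unsyllabifiable consonants are /h/, /z/, /z/, /f/; each receives one epenthetic vowel.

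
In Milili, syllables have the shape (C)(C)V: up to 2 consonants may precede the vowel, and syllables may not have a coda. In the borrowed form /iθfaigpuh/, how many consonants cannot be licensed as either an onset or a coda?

The consonants /h/ cannot be parsed into a legal (C)(C)V syllable (no codas are permitted; onsets may contain at most 2 consonants).

1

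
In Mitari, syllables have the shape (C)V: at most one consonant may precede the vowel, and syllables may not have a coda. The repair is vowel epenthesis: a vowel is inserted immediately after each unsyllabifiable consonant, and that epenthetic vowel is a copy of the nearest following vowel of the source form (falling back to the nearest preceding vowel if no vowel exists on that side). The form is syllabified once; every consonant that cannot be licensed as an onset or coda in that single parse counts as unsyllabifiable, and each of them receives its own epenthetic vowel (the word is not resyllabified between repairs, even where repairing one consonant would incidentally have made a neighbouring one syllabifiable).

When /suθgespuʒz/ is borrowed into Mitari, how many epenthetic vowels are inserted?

4

The unsyllabifiable consonants are /θ/, /s/, /ʒ/, /z/; each receives one epenthetic vowel.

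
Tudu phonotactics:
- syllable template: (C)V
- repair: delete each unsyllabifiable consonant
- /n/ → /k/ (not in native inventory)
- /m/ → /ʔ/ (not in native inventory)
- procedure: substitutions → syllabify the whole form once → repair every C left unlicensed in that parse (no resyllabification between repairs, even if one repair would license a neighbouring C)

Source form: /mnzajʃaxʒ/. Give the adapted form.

zaʃa

Substitution: /m/ → /ʔ/, /n/ → /k/, giving /ʔkzajʃaxʒ/.
Syllabifying with onset maximization leaves /ʔ/, /k/, /j/, /x/, /ʒ/ stranded (no codas are permitted; onsets are limited to one consonant).
Deletion applies to /ʔ/, /k/, /j/, /x/, /ʒ/.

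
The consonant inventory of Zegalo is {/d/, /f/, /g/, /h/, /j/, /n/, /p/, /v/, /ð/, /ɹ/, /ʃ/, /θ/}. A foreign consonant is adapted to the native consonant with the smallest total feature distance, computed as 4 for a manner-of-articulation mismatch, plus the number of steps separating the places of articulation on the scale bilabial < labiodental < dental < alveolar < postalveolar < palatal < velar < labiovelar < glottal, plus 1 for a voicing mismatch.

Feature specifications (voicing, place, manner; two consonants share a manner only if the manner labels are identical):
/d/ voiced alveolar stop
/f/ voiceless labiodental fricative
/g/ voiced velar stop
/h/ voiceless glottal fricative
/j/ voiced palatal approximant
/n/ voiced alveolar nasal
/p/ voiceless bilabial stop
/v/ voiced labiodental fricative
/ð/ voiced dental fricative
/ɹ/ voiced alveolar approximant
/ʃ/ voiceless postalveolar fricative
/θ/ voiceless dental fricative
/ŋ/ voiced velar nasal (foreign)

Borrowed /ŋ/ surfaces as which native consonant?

/n/ is closest: same manner (nasal), place distance 3 (velar→alveolar), same voicing; total 3. Next closest is /g/ at distance 4.

n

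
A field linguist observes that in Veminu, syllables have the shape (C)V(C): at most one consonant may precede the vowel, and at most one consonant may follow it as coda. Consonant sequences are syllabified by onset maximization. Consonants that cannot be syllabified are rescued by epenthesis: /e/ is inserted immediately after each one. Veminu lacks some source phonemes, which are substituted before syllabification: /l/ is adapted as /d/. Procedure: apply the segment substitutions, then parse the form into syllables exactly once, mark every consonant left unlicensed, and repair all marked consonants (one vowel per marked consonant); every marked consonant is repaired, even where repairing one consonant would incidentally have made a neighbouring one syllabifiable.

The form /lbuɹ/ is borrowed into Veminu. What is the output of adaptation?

debuɹ

Substitution: /l/ → /d/, giving /dbuɹ/.
The consonants /d/ cannot be parsed into a legal (C)V(C) syllable (at most one coda consonant is licensed; onsets are limited to one consonant).
Each unlicensed consonant becomes the onset of a new syllable: /d/ → /de/.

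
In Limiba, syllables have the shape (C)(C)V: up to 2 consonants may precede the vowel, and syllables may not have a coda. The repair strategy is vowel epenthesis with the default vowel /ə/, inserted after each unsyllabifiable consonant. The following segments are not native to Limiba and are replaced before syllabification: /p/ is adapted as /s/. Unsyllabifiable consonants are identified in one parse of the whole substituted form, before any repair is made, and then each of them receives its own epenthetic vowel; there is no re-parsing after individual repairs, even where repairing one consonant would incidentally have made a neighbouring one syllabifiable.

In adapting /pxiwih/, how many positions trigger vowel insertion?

1

After substitution the input is /sxiwih/.
The unsyllabifiable consonants are /h/; each receives one epenthetic vowel.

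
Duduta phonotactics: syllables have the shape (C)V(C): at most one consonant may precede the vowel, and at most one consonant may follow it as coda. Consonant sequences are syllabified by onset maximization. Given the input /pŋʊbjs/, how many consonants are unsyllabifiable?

Under (C)V(C), the unsyllabifiable consonants are /p/, /j/, /s/ (at most one coda consonant is licensed; onsets are limited to one consonant).

3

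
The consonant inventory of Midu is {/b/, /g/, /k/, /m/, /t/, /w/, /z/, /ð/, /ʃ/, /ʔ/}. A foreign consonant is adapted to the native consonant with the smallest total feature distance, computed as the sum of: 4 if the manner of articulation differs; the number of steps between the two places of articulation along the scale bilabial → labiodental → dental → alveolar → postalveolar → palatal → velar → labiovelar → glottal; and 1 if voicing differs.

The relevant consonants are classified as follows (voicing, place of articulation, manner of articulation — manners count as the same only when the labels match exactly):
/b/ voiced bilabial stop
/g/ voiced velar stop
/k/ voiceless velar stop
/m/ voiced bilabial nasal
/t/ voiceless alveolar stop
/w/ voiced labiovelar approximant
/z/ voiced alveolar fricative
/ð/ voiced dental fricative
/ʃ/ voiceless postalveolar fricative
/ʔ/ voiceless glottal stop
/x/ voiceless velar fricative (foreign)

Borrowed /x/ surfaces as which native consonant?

/ʃ/ is closest: same manner (fricative), place distance 2 (velar→postalveolar), same voicing; total 2. Next closest is /k/ at distance 4.

ʃ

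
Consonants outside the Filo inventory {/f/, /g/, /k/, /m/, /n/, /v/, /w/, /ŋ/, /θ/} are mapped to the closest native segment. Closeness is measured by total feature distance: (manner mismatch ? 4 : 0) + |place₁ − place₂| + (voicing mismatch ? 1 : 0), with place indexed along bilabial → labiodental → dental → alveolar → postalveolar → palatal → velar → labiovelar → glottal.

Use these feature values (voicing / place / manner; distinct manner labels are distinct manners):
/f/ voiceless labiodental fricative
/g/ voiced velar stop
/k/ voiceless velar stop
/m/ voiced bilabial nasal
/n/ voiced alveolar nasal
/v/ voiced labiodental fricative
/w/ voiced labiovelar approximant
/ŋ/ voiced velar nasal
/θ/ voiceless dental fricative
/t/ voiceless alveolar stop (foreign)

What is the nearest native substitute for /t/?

/k/ is closest: same manner (stop), place distance 3 (alveolar→velar), same voicing; total 3. Next closest is /g/ at distance 4.

k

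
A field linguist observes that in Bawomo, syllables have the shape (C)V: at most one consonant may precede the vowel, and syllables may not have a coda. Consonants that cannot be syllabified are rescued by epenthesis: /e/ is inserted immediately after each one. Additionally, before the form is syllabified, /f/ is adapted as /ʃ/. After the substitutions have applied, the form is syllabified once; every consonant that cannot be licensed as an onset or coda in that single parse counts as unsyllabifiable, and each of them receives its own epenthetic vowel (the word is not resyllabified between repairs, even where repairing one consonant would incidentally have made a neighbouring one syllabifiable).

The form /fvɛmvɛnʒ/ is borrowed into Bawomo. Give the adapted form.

ʃevɛmevɛneʒe

Substitution: /f/ → /ʃ/, giving /ʃvɛmvɛnʒ/.
Under (C)V, the unsyllabifiable consonants are /ʃ/, /m/, /n/, /ʒ/ (no codas are permitted; onsets are limited to one consonant).
Each unlicensed consonant becomes the onset of a new syllable: /ʃ/ → /ʃe/, /m/ → /me/, /n/ → /ne/, /ʒ/ → /ʒe/.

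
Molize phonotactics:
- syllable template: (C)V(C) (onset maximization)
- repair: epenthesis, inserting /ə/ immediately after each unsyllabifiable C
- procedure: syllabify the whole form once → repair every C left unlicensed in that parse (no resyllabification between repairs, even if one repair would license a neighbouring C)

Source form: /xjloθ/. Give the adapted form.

Under (C)V(C), the unsyllabifiable consonants are /x/, /j/ (at most one coda consonant is licensed; onsets are limited to one consonant).
Inserting the epenthetic vowel yields /x/ → /xə/, /j/ → /jə/.

xəjəloθ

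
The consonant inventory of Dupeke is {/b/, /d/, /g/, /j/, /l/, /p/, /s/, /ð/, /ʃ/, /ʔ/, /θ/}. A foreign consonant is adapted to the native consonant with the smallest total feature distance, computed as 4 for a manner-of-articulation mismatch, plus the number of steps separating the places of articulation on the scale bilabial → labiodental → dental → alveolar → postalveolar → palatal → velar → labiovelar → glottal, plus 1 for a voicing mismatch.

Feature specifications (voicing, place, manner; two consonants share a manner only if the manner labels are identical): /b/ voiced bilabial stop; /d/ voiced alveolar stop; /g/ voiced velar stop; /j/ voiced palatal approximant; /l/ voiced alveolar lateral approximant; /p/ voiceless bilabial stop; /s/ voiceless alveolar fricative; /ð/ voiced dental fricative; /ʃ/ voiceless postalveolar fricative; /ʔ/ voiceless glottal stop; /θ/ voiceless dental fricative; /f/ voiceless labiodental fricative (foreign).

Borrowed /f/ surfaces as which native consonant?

θ

/θ/ is closest: same manner (fricative), place distance 1 (labiodental→dental), same voicing; total 1. Next closest is /s/ at distance 2.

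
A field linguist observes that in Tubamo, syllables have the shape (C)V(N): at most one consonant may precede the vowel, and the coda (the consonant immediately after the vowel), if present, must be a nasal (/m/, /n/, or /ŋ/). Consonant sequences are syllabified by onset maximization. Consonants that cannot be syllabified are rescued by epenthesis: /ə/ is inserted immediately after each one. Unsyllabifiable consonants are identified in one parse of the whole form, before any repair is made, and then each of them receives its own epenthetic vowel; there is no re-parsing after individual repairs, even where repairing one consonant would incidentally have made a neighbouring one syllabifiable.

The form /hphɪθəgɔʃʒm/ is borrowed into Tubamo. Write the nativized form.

həpəhɪθəgɔʃəʒəmə

Under (C)V(N), the unsyllabifiable consonants are /h/, /p/, /ʃ/, /ʒ/, /m/ (only a nasal (/m/, /n/, or /ŋ/) is licensed in coda position; onsets are limited to one consonant).
Epenthesis after each stranded consonant: /h/ → /hə/, /p/ → /pə/, /ʃ/ → /ʃə/, /ʒ/ → /ʒə/, /m/ → /mə/.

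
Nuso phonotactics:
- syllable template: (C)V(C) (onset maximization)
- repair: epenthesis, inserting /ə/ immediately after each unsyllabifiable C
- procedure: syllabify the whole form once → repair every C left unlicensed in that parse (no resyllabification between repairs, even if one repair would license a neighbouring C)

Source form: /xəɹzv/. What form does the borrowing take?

xəɹzəvə

Syllabifying with onset maximization leaves /z/, /v/ stranded (at most one coda consonant is licensed; onsets are limited to one consonant).
Epenthesis after each stranded consonant: /z/ → /zə/, /v/ → /və/.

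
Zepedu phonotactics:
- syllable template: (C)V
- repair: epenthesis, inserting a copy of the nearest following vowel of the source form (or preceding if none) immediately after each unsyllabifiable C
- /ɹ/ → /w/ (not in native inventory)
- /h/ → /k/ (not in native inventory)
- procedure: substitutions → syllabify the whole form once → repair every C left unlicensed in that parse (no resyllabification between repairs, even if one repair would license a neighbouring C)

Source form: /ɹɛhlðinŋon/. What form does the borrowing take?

wɛkiliðinoŋono

Substitution: /ɹ/ → /w/, /h/ → /k/, giving /wɛklðinŋon/.
Under (C)V, the unsyllabifiable consonants are /k/, /l/, /n/, /n/ (no codas are permitted; onsets are limited to one consonant).
Epenthesis after each stranded consonant: /k/ → /ki/, /l/ → /li/, /n/ → /no/, /n/ → /no/.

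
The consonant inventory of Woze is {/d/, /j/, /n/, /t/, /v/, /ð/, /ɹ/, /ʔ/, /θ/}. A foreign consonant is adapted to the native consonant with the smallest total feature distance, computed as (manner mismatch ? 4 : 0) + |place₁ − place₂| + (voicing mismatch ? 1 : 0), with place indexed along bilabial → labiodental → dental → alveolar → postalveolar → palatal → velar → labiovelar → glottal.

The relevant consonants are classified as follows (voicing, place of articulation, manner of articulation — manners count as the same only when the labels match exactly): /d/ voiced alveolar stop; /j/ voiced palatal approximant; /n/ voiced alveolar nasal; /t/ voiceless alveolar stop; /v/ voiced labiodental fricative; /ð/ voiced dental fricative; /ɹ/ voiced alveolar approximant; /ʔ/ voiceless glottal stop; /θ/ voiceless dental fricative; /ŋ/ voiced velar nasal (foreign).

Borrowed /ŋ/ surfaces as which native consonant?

/n/ is closest: same manner (nasal), place distance 3 (velar→alveolar), same voicing; total 3. Next closest is /j/ at distance 5.

n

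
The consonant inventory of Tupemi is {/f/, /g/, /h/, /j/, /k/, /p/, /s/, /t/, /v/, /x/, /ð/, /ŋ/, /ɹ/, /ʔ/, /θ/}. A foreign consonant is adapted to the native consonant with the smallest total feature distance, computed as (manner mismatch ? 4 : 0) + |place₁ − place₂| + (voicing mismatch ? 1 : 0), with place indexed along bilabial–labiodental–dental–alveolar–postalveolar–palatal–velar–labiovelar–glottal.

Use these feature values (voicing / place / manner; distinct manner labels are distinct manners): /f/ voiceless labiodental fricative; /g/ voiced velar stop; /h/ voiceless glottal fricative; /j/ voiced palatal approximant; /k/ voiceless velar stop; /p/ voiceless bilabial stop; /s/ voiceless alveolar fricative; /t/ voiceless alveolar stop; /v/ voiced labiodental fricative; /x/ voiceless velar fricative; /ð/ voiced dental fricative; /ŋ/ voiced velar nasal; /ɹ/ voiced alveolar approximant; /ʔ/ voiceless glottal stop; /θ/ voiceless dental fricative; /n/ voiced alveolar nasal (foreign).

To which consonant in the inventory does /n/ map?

/ŋ/ is closest: same manner (nasal), place distance 3 (alveolar→velar), same voicing; total 3. Next closest is /ɹ/ at distance 4.

ŋ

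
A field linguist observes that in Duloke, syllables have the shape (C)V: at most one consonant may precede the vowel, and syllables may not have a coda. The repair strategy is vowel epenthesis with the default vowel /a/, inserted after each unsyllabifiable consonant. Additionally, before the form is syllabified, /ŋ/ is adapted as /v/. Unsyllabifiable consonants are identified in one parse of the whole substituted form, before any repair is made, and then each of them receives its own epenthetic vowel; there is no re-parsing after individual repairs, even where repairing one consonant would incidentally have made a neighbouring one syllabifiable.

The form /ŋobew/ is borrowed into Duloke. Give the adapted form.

Substitution: /ŋ/ → /v/, giving /vobew/.
The consonants /w/ cannot be parsed into a legal (C)V syllable (no codas are permitted; onsets are limited to one consonant).
Inserting the epenthetic vowel yields /w/ → /wa/.

vobewa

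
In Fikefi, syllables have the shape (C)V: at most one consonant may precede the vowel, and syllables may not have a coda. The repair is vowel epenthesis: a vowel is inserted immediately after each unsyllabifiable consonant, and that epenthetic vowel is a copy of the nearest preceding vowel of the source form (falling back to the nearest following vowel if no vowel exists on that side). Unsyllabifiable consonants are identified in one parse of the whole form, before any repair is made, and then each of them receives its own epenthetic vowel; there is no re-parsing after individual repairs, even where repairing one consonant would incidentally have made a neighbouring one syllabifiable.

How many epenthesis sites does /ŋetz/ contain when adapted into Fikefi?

2

The unsyllabifiable consonants are /t/, /z/; each receives one epenthetic vowel.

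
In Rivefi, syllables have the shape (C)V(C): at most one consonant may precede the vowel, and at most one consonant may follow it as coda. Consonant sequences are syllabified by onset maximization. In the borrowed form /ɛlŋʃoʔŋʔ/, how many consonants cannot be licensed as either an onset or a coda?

Under (C)V(C), the unsyllabifiable consonants are /ŋ/, /ŋ/, /ʔ/ (at most one coda consonant is licensed; onsets are limited to one consonant).

3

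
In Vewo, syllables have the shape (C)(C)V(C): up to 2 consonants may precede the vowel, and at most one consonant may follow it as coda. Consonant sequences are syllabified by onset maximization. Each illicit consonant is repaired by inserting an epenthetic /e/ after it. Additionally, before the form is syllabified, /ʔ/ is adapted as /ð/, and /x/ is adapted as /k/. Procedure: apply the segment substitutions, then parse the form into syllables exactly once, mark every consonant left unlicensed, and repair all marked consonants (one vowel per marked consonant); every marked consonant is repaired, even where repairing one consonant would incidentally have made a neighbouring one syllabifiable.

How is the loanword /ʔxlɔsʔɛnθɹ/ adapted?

ðeklɔsðɛnθeɹe

Substitution: /ʔ/ → /ð/, /x/ → /k/, giving /ðklɔsðɛnθɹ/.
Syllabifying with onset maximization leaves /ð/, /θ/, /ɹ/ stranded (at most one coda consonant is licensed; onsets may contain at most 2 consonants).
Epenthesis after each stranded consonant: /ð/ → /ðe/, /θ/ → /θe/, /ɹ/ → /ɹe/.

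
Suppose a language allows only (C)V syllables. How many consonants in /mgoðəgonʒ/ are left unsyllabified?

3

Under (C)V, the unsyllabifiable consonants are /m/, /n/, /ʒ/ (no codas are permitted; onsets are limited to one consonant).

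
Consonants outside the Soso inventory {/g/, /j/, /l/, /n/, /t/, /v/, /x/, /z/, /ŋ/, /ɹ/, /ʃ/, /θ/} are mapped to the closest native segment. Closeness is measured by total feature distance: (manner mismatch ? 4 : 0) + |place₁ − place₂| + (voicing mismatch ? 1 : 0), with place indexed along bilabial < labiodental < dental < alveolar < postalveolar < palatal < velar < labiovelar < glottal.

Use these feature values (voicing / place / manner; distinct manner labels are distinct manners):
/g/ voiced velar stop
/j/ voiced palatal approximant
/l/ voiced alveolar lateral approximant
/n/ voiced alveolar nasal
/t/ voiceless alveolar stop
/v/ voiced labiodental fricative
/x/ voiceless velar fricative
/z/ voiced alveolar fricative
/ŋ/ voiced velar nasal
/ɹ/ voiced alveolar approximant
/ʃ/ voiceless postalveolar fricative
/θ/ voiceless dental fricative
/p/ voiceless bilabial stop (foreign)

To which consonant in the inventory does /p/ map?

/t/ is closest: same manner (stop), place distance 3 (bilabial→alveolar), same voicing; total 3. Next closest is /v/ at distance 6.

t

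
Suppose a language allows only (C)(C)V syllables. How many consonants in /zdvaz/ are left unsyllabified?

Syllabifying with onset maximization leaves /z/, /z/ stranded (no codas are permitted; onsets may contain at most 2 consonants).

2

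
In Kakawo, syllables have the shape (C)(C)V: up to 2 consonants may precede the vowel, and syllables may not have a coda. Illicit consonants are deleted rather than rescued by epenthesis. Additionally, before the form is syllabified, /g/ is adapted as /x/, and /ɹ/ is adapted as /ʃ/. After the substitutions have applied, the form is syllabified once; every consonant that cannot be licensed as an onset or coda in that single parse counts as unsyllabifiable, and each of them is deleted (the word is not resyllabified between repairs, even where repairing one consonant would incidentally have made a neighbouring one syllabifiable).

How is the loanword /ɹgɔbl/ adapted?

Substitution: /ɹ/ → /ʃ/, /g/ → /x/, giving /ʃxɔbl/.
Under (C)(C)V, the unsyllabifiable consonants are /b/, /l/ (no codas are permitted; onsets may contain at most 2 consonants).
Deleting the stranded consonants removes /b/, /l/.

ʃxɔ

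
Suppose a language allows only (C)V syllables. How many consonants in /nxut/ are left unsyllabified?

2

The consonants /n/, /t/ cannot be parsed into a legal (C)V syllable (no codas are permitted; onsets are limited to one consonant).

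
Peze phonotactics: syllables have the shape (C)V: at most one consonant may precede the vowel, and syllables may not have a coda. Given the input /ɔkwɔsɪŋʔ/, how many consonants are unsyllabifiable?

3

The consonants /k/, /ŋ/, /ʔ/ cannot be parsed into a legal (C)V syllable (no codas are permitted; onsets are limited to one consonant).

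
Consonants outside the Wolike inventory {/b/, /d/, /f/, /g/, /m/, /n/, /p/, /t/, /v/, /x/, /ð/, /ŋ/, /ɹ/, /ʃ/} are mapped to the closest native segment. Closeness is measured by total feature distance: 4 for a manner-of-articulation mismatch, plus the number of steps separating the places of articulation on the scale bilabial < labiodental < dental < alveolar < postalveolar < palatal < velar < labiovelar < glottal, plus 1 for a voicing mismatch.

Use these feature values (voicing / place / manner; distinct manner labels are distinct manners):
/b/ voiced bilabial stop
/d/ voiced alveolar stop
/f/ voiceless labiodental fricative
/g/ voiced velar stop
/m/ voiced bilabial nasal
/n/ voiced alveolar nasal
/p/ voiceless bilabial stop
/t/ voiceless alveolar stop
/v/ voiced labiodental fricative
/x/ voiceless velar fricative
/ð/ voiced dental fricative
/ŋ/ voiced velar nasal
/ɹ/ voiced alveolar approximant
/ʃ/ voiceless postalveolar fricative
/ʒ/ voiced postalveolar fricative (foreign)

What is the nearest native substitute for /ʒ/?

ʃ

/ʃ/ is closest: same manner (fricative), place distance 0 (postalveolar→postalveolar), voicing differs (+1); total 1. Next closest is /ð/ at distance 2.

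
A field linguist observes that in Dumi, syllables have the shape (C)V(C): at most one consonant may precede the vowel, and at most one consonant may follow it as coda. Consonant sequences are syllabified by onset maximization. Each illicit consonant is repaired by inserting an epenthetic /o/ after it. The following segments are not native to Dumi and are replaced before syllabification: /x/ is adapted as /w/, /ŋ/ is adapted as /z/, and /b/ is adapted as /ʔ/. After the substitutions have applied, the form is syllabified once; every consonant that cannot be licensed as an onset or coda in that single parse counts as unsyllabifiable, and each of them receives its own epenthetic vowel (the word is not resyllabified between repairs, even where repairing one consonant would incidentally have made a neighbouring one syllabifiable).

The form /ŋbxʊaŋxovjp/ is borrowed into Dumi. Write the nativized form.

Substitution: /ŋ/ → /z/, /b/ → /ʔ/, /x/ → /w/, giving /zʔwʊazwovjp/.
Under (C)V(C), the unsyllabifiable consonants are /z/, /ʔ/, /j/, /p/ (at most one coda consonant is licensed; onsets are limited to one consonant).
Epenthesis after each stranded consonant: /z/ → /zo/, /ʔ/ → /ʔo/, /j/ → /jo/, /p/ → /po/.

zoʔowʊazwovjopo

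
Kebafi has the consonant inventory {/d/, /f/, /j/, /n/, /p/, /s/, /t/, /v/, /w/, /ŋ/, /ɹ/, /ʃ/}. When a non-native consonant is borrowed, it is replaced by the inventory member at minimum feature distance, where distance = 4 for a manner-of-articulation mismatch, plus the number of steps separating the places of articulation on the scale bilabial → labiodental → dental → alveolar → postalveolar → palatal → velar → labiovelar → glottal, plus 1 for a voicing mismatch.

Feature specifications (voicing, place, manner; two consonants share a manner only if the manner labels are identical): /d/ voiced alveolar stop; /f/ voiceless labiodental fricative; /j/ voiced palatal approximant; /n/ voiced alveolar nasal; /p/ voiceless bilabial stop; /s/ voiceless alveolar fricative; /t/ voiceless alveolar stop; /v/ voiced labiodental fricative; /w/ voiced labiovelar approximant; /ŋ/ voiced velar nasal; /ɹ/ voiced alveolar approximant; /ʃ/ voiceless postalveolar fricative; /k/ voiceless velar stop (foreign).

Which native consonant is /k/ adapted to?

/t/ is closest: same manner (stop), place distance 3 (velar→alveolar), same voicing; total 3. Next closest is /d/ at distance 4.

t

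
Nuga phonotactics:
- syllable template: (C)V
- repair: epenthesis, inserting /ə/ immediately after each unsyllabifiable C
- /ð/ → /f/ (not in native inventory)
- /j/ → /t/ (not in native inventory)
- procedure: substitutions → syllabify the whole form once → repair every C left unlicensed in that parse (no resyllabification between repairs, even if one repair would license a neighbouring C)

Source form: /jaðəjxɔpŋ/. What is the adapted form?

tafətəxɔpəŋə

Substitution: /j/ → /t/, /ð/ → /f/, giving /tafətxɔpŋ/.
The consonants /t/, /p/, /ŋ/ cannot be parsed into a legal (C)V syllable (no codas are permitted; onsets are limited to one consonant).
Epenthesis after each stranded consonant: /t/ → /tə/, /p/ → /pə/, /ŋ/ → /ŋə/.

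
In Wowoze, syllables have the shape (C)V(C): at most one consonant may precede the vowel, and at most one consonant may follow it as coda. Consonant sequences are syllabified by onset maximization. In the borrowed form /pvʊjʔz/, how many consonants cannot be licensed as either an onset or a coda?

Under (C)V(C), the unsyllabifiable consonants are /p/, /ʔ/, /z/ (at most one coda consonant is licensed; onsets are limited to one consonant).

3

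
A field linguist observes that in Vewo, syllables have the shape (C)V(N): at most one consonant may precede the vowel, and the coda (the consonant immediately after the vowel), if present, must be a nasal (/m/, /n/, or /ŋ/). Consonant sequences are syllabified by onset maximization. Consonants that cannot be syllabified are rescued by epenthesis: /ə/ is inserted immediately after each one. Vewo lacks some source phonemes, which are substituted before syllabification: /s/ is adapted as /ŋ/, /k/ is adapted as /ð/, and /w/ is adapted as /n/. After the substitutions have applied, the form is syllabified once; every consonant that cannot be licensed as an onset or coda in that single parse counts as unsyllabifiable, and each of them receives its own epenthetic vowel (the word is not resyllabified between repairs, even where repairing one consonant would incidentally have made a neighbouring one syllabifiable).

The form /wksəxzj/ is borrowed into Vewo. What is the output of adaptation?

nəðəŋəxəzəjə

Substitution: /w/ → /n/, /k/ → /ð/, /s/ → /ŋ/, giving /nðŋəxzj/.
Syllabifying with onset maximization leaves /n/, /ð/, /x/, /z/, /j/ stranded (only a nasal (/m/, /n/, or /ŋ/) is licensed in coda position; onsets are limited to one consonant).
Epenthesis after each stranded consonant: /n/ → /nə/, /ð/ → /ðə/, /x/ → /xə/, /z/ → /zə/, /j/ → /jə/.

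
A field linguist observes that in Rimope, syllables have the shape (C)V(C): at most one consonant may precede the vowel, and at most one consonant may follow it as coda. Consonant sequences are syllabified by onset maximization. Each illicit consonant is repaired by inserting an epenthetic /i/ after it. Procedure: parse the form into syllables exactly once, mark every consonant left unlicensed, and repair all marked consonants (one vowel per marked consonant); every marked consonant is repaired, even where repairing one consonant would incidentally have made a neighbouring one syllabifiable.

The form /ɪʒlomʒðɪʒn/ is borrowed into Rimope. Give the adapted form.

The consonants /ʒ/, /n/ cannot be parsed into a legal (C)V(C) syllable (at most one coda consonant is licensed; onsets are limited to one consonant).
Inserting the epenthetic vowel yields /ʒ/ → /ʒi/, /n/ → /ni/.

ɪʒlomʒiðɪʒni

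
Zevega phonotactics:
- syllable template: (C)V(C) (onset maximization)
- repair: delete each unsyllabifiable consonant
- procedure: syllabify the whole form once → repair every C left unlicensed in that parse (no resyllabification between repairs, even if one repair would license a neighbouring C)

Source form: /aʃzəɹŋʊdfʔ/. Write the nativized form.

Syllabifying with onset maximization leaves /f/, /ʔ/ stranded (at most one coda consonant is licensed; onsets are limited to one consonant).
Deletion applies to /f/, /ʔ/.

aʃzəɹŋʊd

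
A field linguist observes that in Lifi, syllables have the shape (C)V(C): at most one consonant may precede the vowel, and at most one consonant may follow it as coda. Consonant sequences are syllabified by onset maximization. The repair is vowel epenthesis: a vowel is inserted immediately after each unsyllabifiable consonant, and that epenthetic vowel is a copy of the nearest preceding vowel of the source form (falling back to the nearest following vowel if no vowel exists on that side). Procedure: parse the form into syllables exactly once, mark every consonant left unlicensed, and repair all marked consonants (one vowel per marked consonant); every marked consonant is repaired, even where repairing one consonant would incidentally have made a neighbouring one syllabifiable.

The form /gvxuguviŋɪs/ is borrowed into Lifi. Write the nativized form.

The consonants /g/, /v/ cannot be parsed into a legal (C)V(C) syllable (at most one coda consonant is licensed; onsets are limited to one consonant).
Each unlicensed consonant becomes the onset of a new syllable: /g/ → /gu/, /v/ → /vu/.

guvuxuguviŋɪs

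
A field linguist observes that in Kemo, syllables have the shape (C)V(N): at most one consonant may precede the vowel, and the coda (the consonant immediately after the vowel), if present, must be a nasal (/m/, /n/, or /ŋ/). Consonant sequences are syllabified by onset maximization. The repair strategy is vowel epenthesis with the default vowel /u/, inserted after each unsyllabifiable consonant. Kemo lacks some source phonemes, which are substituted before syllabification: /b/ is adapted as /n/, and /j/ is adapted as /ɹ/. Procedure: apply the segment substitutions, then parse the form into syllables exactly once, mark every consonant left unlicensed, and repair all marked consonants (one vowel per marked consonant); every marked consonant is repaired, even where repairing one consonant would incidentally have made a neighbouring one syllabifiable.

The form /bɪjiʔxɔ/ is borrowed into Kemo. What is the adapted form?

Substitution: /b/ → /n/, /j/ → /ɹ/, giving /nɪɹiʔxɔ/.
Under (C)V(N), the unsyllabifiable consonants are /ʔ/ (only a nasal (/m/, /n/, or /ŋ/) is licensed in coda position; onsets are limited to one consonant).
Each unlicensed consonant becomes the onset of a new syllable: /ʔ/ → /ʔu/.

nɪɹiʔuxɔ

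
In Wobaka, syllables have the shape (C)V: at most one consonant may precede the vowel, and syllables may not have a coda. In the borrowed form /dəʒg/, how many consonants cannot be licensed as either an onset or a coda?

The consonants /ʒ/, /g/ cannot be parsed into a legal (C)V syllable (no codas are permitted; onsets are limited to one consonant).

2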